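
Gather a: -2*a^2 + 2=2 - 2*a^2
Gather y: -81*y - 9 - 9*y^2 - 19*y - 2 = -9*y^2 - 100*y - 11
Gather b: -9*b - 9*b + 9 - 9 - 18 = -18*b - 18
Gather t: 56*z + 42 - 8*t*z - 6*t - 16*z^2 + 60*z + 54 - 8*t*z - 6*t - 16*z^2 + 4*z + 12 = t*(-16*z - 12) - 32*z^2 + 120*z + 108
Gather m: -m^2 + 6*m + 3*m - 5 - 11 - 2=-m^2 + 9*m - 18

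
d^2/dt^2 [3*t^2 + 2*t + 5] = 6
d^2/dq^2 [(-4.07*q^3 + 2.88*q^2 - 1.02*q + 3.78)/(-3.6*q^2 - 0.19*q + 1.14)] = (5.6843418860808e-14*q^5 + 64.078654*q^3 - 370.139292*q^2 + 41.339592*q - 38.342988)/(46.656*q^6 + 7.3872*q^5 - 43.93332*q^4 - 4.671701*q^3 + 13.912218*q^2 + 0.740772*q - 1.481544)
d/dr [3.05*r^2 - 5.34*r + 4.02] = 6.1*r - 5.34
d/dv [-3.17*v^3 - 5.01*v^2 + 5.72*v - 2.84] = -9.51*v^2 - 10.02*v + 5.72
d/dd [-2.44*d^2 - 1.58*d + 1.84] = -4.88*d - 1.58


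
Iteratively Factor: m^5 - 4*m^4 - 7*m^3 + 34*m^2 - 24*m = (m + 3)*(m^4 - 7*m^3 + 14*m^2 - 8*m) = m*(m + 3)*(m^3 - 7*m^2 + 14*m - 8) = m*(m - 4)*(m + 3)*(m^2 - 3*m + 2) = m*(m - 4)*(m - 2)*(m + 3)*(m - 1)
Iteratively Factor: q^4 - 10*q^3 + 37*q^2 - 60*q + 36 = (q - 2)*(q^3 - 8*q^2 + 21*q - 18) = (q - 3)*(q - 2)*(q^2 - 5*q + 6) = (q - 3)*(q - 2)^2*(q - 3)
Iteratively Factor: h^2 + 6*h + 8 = (h + 2)*(h + 4)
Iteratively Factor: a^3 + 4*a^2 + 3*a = (a + 1)*(a^2 + 3*a) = (a + 1)*(a + 3)*(a)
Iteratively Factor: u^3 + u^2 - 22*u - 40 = (u + 4)*(u^2 - 3*u - 10) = (u - 5)*(u + 4)*(u + 2)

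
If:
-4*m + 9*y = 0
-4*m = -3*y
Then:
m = 0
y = 0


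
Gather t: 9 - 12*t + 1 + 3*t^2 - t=3*t^2 - 13*t + 10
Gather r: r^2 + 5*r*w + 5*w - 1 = r^2 + 5*r*w + 5*w - 1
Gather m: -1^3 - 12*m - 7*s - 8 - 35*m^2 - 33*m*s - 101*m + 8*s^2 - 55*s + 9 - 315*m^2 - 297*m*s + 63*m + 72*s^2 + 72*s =-350*m^2 + m*(-330*s - 50) + 80*s^2 + 10*s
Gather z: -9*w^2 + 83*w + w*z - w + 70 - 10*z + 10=-9*w^2 + 82*w + z*(w - 10) + 80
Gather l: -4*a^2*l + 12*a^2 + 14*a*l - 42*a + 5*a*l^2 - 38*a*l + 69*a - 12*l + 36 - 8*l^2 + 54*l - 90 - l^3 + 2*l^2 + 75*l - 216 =12*a^2 + 27*a - l^3 + l^2*(5*a - 6) + l*(-4*a^2 - 24*a + 117) - 270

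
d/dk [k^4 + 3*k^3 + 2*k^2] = k*(4*k^2 + 9*k + 4)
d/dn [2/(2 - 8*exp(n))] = 4*exp(n)/(4*exp(n) - 1)^2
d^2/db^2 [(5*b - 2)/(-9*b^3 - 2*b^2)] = 2*(-1215*b^3 + 702*b^2 + 268*b + 24)/(b^4*(729*b^3 + 486*b^2 + 108*b + 8))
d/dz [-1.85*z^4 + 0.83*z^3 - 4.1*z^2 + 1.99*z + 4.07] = -7.4*z^3 + 2.49*z^2 - 8.2*z + 1.99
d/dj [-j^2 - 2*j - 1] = -2*j - 2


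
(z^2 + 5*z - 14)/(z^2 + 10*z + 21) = (z - 2)/(z + 3)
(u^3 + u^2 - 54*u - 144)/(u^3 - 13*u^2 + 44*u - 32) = (u^2 + 9*u + 18)/(u^2 - 5*u + 4)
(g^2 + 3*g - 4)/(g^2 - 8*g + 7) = (g + 4)/(g - 7)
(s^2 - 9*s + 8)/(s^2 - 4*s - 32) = (s - 1)/(s + 4)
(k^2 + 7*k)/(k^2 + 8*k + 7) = k/(k + 1)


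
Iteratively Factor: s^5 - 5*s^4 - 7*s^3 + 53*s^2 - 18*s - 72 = (s - 3)*(s^4 - 2*s^3 - 13*s^2 + 14*s + 24) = (s - 4)*(s - 3)*(s^3 + 2*s^2 - 5*s - 6) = (s - 4)*(s - 3)*(s + 1)*(s^2 + s - 6) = (s - 4)*(s - 3)*(s - 2)*(s + 1)*(s + 3)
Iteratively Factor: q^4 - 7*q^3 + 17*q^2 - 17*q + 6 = (q - 1)*(q^3 - 6*q^2 + 11*q - 6) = (q - 1)^2*(q^2 - 5*q + 6) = (q - 2)*(q - 1)^2*(q - 3)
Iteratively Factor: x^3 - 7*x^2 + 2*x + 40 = (x - 5)*(x^2 - 2*x - 8) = (x - 5)*(x - 4)*(x + 2)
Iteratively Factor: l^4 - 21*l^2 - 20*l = (l)*(l^3 - 21*l - 20) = l*(l - 5)*(l^2 + 5*l + 4) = l*(l - 5)*(l + 1)*(l + 4)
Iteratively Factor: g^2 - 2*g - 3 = (g - 3)*(g + 1)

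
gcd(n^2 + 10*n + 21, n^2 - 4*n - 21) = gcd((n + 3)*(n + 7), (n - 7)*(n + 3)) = n + 3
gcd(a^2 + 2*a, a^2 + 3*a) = a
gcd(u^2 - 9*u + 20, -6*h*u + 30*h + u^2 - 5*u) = u - 5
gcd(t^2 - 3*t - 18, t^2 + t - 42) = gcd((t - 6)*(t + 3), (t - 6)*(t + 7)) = t - 6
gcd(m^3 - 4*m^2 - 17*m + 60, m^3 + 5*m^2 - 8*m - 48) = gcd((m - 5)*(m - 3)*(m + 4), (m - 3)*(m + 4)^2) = m^2 + m - 12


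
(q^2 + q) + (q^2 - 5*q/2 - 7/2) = 2*q^2 - 3*q/2 - 7/2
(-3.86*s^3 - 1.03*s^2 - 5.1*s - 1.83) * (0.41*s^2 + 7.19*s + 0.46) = -1.5826*s^5 - 28.1757*s^4 - 11.2723*s^3 - 37.8931*s^2 - 15.5037*s - 0.8418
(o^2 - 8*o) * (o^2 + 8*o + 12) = o^4 - 52*o^2 - 96*o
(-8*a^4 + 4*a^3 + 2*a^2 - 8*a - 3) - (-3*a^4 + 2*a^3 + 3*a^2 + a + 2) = -5*a^4 + 2*a^3 - a^2 - 9*a - 5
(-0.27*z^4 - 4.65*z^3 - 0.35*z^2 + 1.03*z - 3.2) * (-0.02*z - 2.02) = 0.0054*z^5 + 0.6384*z^4 + 9.4*z^3 + 0.6864*z^2 - 2.0166*z + 6.464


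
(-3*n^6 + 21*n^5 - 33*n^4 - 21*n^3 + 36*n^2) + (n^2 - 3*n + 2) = -3*n^6 + 21*n^5 - 33*n^4 - 21*n^3 + 37*n^2 - 3*n + 2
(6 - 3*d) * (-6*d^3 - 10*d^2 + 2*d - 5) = 18*d^4 - 6*d^3 - 66*d^2 + 27*d - 30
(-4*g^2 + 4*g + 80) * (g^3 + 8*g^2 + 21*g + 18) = -4*g^5 - 28*g^4 + 28*g^3 + 652*g^2 + 1752*g + 1440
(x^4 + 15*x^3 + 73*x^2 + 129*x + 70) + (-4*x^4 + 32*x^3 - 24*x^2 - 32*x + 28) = -3*x^4 + 47*x^3 + 49*x^2 + 97*x + 98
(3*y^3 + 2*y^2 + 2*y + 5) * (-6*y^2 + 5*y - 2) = -18*y^5 + 3*y^4 - 8*y^3 - 24*y^2 + 21*y - 10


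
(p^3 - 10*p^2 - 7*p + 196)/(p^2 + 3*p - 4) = (p^2 - 14*p + 49)/(p - 1)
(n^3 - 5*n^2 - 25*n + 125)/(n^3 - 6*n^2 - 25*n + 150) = (n - 5)/(n - 6)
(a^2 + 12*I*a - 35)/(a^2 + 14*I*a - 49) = (a + 5*I)/(a + 7*I)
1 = 1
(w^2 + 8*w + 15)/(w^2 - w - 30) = (w + 3)/(w - 6)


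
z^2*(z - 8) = z^3 - 8*z^2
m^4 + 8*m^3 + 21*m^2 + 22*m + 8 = (m + 1)^2*(m + 2)*(m + 4)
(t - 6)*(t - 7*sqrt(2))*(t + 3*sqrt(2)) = t^3 - 6*t^2 - 4*sqrt(2)*t^2 - 42*t + 24*sqrt(2)*t + 252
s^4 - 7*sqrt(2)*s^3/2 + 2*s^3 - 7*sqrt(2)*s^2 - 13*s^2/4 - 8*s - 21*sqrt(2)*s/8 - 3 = (s + 1/2)*(s + 3/2)*(s - 4*sqrt(2))*(s + sqrt(2)/2)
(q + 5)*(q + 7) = q^2 + 12*q + 35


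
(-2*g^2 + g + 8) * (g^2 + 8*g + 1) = -2*g^4 - 15*g^3 + 14*g^2 + 65*g + 8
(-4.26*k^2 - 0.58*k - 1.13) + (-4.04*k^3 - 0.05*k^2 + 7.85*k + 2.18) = -4.04*k^3 - 4.31*k^2 + 7.27*k + 1.05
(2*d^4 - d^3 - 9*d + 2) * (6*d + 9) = 12*d^5 + 12*d^4 - 9*d^3 - 54*d^2 - 69*d + 18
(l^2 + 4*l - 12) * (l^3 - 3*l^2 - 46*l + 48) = l^5 + l^4 - 70*l^3 - 100*l^2 + 744*l - 576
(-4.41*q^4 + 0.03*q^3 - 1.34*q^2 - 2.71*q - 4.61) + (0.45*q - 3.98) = -4.41*q^4 + 0.03*q^3 - 1.34*q^2 - 2.26*q - 8.59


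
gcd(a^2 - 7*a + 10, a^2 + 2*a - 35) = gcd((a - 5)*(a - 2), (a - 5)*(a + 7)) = a - 5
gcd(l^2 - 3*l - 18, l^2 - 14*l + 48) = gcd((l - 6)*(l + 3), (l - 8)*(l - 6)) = l - 6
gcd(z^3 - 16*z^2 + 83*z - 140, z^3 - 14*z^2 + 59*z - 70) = z^2 - 12*z + 35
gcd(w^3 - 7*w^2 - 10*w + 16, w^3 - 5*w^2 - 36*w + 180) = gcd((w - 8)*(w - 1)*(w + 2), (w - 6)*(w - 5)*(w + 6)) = 1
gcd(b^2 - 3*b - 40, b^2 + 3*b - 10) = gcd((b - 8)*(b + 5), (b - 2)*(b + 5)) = b + 5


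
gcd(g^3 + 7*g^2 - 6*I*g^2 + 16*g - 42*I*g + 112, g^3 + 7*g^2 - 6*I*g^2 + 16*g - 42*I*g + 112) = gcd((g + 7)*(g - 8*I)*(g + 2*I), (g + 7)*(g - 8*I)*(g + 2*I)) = g^3 + g^2*(7 - 6*I) + g*(16 - 42*I) + 112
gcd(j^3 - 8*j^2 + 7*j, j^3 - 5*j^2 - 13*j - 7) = j - 7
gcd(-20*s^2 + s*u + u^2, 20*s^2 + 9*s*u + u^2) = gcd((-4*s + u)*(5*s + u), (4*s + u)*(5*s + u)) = 5*s + u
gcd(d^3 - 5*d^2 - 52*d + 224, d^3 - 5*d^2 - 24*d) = d - 8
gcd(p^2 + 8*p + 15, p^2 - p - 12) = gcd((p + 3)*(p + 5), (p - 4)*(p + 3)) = p + 3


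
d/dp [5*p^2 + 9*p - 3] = 10*p + 9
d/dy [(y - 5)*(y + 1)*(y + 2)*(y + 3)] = 4*y^3 + 3*y^2 - 38*y - 49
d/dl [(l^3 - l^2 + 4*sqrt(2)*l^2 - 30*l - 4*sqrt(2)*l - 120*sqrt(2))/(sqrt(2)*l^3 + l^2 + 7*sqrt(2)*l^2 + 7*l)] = (-7*l^4 + 8*sqrt(2)*l^4 + 30*l^3 + 60*sqrt(2)*l^3 + 242*sqrt(2)*l^2 + 799*l^2 + 240*sqrt(2)*l + 3360*l + 840*sqrt(2))/(l^2*(2*l^4 + 2*sqrt(2)*l^3 + 28*l^3 + 28*sqrt(2)*l^2 + 99*l^2 + 14*l + 98*sqrt(2)*l + 49))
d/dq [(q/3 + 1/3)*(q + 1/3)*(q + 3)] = q^2 + 26*q/9 + 13/9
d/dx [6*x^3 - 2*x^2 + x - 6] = 18*x^2 - 4*x + 1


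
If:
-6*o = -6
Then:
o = 1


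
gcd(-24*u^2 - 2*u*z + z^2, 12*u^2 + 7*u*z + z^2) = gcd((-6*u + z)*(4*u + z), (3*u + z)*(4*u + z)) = 4*u + z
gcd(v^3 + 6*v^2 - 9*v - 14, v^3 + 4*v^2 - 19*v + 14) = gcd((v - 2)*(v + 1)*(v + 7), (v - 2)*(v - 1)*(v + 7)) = v^2 + 5*v - 14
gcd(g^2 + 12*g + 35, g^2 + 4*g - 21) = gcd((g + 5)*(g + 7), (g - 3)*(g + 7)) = g + 7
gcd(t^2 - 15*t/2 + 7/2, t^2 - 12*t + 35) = t - 7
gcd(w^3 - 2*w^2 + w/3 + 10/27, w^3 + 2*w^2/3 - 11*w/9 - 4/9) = w + 1/3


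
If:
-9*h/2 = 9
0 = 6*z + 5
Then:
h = -2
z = -5/6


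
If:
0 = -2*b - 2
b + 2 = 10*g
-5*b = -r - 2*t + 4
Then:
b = -1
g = 1/10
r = -2*t - 1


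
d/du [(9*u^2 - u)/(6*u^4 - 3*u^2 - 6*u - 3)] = (2*u*(9*u - 1)*(-4*u^3 + u + 1) + (1 - 18*u)*(-2*u^4 + u^2 + 2*u + 1))/(3*(-2*u^4 + u^2 + 2*u + 1)^2)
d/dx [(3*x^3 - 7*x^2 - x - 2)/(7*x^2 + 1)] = (21*x^4 + 16*x^2 + 14*x - 1)/(49*x^4 + 14*x^2 + 1)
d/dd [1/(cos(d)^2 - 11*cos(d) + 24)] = (2*cos(d) - 11)*sin(d)/(cos(d)^2 - 11*cos(d) + 24)^2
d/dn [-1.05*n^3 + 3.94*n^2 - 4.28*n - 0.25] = -3.15*n^2 + 7.88*n - 4.28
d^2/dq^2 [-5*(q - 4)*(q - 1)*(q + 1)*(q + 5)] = -60*q^2 - 30*q + 210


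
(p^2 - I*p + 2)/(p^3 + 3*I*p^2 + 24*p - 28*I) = (p + I)/(p^2 + 5*I*p + 14)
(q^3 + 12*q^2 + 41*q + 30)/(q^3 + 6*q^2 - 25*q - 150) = (q + 1)/(q - 5)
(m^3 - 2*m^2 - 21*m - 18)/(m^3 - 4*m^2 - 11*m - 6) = (m + 3)/(m + 1)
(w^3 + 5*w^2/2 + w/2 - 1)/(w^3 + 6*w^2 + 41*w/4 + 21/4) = 2*(2*w^2 + 3*w - 2)/(4*w^2 + 20*w + 21)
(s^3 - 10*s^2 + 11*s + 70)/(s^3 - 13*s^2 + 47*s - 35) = (s + 2)/(s - 1)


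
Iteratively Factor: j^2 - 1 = (j + 1)*(j - 1)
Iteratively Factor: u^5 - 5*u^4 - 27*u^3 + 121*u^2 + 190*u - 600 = (u + 4)*(u^4 - 9*u^3 + 9*u^2 + 85*u - 150) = (u - 5)*(u + 4)*(u^3 - 4*u^2 - 11*u + 30) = (u - 5)*(u + 3)*(u + 4)*(u^2 - 7*u + 10) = (u - 5)*(u - 2)*(u + 3)*(u + 4)*(u - 5)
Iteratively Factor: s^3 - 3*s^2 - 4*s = (s - 4)*(s^2 + s) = s*(s - 4)*(s + 1)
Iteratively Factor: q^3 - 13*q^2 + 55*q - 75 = (q - 5)*(q^2 - 8*q + 15) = (q - 5)^2*(q - 3)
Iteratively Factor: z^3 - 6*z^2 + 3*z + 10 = (z + 1)*(z^2 - 7*z + 10) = (z - 5)*(z + 1)*(z - 2)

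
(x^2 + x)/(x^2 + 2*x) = (x + 1)/(x + 2)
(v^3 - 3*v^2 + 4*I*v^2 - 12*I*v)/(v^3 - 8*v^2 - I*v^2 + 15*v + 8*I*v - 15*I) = v*(v + 4*I)/(v^2 - v*(5 + I) + 5*I)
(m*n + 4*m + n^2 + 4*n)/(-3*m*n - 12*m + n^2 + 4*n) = (-m - n)/(3*m - n)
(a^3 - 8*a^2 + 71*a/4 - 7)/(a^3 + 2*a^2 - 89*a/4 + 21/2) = (a - 4)/(a + 6)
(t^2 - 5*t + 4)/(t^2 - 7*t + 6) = (t - 4)/(t - 6)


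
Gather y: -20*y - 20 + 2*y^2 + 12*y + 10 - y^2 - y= y^2 - 9*y - 10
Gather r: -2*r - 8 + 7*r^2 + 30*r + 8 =7*r^2 + 28*r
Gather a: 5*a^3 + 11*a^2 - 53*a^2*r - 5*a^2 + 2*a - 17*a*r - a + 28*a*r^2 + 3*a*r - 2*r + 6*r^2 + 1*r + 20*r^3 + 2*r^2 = 5*a^3 + a^2*(6 - 53*r) + a*(28*r^2 - 14*r + 1) + 20*r^3 + 8*r^2 - r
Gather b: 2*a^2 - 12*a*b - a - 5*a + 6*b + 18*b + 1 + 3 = 2*a^2 - 6*a + b*(24 - 12*a) + 4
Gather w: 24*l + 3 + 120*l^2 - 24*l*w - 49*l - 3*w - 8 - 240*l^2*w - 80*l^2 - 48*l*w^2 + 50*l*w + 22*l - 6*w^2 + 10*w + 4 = 40*l^2 - 3*l + w^2*(-48*l - 6) + w*(-240*l^2 + 26*l + 7) - 1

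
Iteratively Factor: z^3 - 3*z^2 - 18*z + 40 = (z - 2)*(z^2 - z - 20) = (z - 2)*(z + 4)*(z - 5)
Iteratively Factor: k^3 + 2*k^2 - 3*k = (k)*(k^2 + 2*k - 3) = k*(k + 3)*(k - 1)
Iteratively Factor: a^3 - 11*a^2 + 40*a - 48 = (a - 4)*(a^2 - 7*a + 12) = (a - 4)^2*(a - 3)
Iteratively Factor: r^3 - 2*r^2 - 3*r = (r)*(r^2 - 2*r - 3) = r*(r - 3)*(r + 1)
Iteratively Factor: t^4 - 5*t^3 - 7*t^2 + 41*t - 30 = (t - 2)*(t^3 - 3*t^2 - 13*t + 15) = (t - 2)*(t - 1)*(t^2 - 2*t - 15) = (t - 5)*(t - 2)*(t - 1)*(t + 3)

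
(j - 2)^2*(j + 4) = j^3 - 12*j + 16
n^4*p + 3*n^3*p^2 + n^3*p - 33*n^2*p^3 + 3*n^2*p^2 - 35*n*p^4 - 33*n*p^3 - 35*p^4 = (n - 5*p)*(n + p)*(n + 7*p)*(n*p + p)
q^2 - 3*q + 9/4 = (q - 3/2)^2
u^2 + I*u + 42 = (u - 6*I)*(u + 7*I)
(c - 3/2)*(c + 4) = c^2 + 5*c/2 - 6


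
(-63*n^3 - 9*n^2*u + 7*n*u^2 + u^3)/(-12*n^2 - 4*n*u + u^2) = (63*n^3 + 9*n^2*u - 7*n*u^2 - u^3)/(12*n^2 + 4*n*u - u^2)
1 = 1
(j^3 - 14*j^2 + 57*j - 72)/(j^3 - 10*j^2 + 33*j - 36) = (j - 8)/(j - 4)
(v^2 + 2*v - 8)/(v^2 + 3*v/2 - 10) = 2*(v - 2)/(2*v - 5)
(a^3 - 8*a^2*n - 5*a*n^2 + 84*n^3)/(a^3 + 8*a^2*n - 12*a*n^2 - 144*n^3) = (a^2 - 4*a*n - 21*n^2)/(a^2 + 12*a*n + 36*n^2)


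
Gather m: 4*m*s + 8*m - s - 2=m*(4*s + 8) - s - 2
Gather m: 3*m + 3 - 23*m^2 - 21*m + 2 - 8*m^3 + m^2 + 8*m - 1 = -8*m^3 - 22*m^2 - 10*m + 4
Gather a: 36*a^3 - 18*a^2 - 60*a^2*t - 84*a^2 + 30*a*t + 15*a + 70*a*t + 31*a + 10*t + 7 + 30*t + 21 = 36*a^3 + a^2*(-60*t - 102) + a*(100*t + 46) + 40*t + 28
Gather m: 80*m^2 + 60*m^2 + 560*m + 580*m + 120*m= 140*m^2 + 1260*m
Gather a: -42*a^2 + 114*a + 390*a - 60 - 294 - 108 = -42*a^2 + 504*a - 462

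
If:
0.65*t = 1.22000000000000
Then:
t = 1.88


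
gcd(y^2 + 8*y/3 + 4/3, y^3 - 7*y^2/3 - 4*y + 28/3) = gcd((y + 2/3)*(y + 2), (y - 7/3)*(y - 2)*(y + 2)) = y + 2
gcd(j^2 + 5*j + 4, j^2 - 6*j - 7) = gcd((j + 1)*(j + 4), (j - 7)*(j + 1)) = j + 1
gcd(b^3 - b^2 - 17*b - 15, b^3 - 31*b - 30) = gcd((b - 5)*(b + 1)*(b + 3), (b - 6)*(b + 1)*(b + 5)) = b + 1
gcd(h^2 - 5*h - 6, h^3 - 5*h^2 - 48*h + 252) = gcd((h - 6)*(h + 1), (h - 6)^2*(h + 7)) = h - 6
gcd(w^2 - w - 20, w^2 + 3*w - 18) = 1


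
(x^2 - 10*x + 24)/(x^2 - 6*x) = (x - 4)/x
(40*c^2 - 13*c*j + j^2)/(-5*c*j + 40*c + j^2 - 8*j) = (-8*c + j)/(j - 8)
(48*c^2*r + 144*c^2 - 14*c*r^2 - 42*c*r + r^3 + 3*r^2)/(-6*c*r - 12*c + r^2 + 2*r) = (-8*c*r - 24*c + r^2 + 3*r)/(r + 2)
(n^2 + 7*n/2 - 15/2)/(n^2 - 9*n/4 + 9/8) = 4*(n + 5)/(4*n - 3)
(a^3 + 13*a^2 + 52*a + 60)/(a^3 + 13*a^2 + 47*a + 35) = (a^2 + 8*a + 12)/(a^2 + 8*a + 7)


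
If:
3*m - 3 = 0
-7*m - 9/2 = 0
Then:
No Solution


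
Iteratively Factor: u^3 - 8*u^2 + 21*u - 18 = (u - 3)*(u^2 - 5*u + 6) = (u - 3)^2*(u - 2)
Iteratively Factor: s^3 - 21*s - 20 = (s + 4)*(s^2 - 4*s - 5) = (s - 5)*(s + 4)*(s + 1)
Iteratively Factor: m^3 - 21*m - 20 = (m + 1)*(m^2 - m - 20) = (m - 5)*(m + 1)*(m + 4)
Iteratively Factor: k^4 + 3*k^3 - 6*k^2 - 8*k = (k)*(k^3 + 3*k^2 - 6*k - 8) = k*(k + 4)*(k^2 - k - 2) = k*(k - 2)*(k + 4)*(k + 1)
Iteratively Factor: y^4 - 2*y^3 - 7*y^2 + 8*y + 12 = (y - 3)*(y^3 + y^2 - 4*y - 4) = (y - 3)*(y - 2)*(y^2 + 3*y + 2) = (y - 3)*(y - 2)*(y + 2)*(y + 1)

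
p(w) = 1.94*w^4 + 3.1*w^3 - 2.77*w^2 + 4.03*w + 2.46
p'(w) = 7.76*w^3 + 9.3*w^2 - 5.54*w + 4.03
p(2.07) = 62.05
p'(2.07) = 101.24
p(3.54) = 424.19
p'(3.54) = 445.21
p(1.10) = 10.51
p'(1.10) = 19.52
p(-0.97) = -5.17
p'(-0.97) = 11.07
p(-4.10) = 273.92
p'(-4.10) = -351.75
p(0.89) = 7.26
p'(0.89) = 11.94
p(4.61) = 1142.09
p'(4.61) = 936.40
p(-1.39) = -9.58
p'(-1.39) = 8.86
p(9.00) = 14802.60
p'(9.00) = 6364.51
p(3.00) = 230.46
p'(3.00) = 280.63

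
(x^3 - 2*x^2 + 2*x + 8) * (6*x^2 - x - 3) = 6*x^5 - 13*x^4 + 11*x^3 + 52*x^2 - 14*x - 24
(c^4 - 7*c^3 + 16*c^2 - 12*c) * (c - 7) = c^5 - 14*c^4 + 65*c^3 - 124*c^2 + 84*c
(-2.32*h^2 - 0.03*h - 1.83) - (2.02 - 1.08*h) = -2.32*h^2 + 1.05*h - 3.85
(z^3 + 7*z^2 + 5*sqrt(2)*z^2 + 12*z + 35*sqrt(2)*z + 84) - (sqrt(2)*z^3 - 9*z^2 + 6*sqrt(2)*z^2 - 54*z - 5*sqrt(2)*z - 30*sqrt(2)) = -sqrt(2)*z^3 + z^3 - sqrt(2)*z^2 + 16*z^2 + 40*sqrt(2)*z + 66*z + 30*sqrt(2) + 84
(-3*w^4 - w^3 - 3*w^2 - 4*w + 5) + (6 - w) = -3*w^4 - w^3 - 3*w^2 - 5*w + 11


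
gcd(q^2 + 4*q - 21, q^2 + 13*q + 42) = q + 7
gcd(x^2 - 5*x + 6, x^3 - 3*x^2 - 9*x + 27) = x - 3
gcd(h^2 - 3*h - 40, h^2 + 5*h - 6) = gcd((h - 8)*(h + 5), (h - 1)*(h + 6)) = 1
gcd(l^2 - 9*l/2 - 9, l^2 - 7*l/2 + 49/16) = 1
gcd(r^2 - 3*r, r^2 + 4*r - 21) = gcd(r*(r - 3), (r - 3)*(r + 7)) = r - 3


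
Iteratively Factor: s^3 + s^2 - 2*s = (s - 1)*(s^2 + 2*s) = (s - 1)*(s + 2)*(s)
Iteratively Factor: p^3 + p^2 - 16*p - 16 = (p - 4)*(p^2 + 5*p + 4) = (p - 4)*(p + 1)*(p + 4)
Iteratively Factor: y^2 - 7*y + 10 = (y - 2)*(y - 5)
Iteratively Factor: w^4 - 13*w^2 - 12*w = (w + 1)*(w^3 - w^2 - 12*w) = w*(w + 1)*(w^2 - w - 12) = w*(w - 4)*(w + 1)*(w + 3)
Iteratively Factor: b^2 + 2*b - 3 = (b - 1)*(b + 3)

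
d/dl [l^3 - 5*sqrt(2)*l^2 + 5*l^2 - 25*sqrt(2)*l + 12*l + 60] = 3*l^2 - 10*sqrt(2)*l + 10*l - 25*sqrt(2) + 12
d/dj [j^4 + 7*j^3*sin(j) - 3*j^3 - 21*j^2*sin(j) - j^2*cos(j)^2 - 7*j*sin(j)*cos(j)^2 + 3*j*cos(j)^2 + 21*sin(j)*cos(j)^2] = 7*j^3*cos(j) + 4*j^3 + j^2*sin(2*j) - 21*sqrt(2)*j^2*cos(j + pi/4) - 9*j^2 - 42*j*sin(j) - 3*j*sin(2*j) - 7*j*cos(j)/4 - j*cos(2*j) - 21*j*cos(3*j)/4 - j - 7*sin(j)/4 - 7*sin(3*j)/4 + 21*cos(j)/4 + 3*cos(2*j)/2 + 63*cos(3*j)/4 + 3/2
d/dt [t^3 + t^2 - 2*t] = 3*t^2 + 2*t - 2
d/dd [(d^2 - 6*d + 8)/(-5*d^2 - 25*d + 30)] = (-11*d^2 + 28*d + 4)/(5*(d^4 + 10*d^3 + 13*d^2 - 60*d + 36))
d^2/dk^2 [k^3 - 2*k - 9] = 6*k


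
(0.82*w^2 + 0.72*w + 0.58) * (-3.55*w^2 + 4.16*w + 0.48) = -2.911*w^4 + 0.8552*w^3 + 1.3298*w^2 + 2.7584*w + 0.2784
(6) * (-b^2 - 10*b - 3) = -6*b^2 - 60*b - 18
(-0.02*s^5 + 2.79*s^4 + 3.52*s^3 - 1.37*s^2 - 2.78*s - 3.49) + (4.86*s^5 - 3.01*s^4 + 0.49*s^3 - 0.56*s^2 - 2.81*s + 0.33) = 4.84*s^5 - 0.22*s^4 + 4.01*s^3 - 1.93*s^2 - 5.59*s - 3.16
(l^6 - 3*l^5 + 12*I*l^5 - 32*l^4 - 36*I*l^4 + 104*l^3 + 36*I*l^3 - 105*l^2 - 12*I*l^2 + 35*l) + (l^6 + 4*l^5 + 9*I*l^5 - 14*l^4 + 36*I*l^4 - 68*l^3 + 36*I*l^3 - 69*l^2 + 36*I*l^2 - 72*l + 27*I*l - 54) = 2*l^6 + l^5 + 21*I*l^5 - 46*l^4 + 36*l^3 + 72*I*l^3 - 174*l^2 + 24*I*l^2 - 37*l + 27*I*l - 54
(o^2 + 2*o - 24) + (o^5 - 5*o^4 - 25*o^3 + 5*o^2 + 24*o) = o^5 - 5*o^4 - 25*o^3 + 6*o^2 + 26*o - 24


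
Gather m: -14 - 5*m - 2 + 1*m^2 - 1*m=m^2 - 6*m - 16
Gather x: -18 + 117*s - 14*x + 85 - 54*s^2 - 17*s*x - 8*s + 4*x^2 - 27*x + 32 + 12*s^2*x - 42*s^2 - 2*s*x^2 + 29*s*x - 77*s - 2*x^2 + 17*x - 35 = -96*s^2 + 32*s + x^2*(2 - 2*s) + x*(12*s^2 + 12*s - 24) + 64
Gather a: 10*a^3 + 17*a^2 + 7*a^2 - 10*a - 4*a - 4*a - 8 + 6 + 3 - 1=10*a^3 + 24*a^2 - 18*a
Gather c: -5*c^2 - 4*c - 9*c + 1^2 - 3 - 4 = -5*c^2 - 13*c - 6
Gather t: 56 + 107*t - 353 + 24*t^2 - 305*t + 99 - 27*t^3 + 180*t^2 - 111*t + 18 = -27*t^3 + 204*t^2 - 309*t - 180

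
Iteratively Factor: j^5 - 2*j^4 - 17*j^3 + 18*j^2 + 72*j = (j + 2)*(j^4 - 4*j^3 - 9*j^2 + 36*j) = (j + 2)*(j + 3)*(j^3 - 7*j^2 + 12*j) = (j - 3)*(j + 2)*(j + 3)*(j^2 - 4*j) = (j - 4)*(j - 3)*(j + 2)*(j + 3)*(j)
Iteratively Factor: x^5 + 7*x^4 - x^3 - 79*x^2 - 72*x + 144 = (x + 4)*(x^4 + 3*x^3 - 13*x^2 - 27*x + 36) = (x + 4)^2*(x^3 - x^2 - 9*x + 9) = (x - 3)*(x + 4)^2*(x^2 + 2*x - 3) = (x - 3)*(x - 1)*(x + 4)^2*(x + 3)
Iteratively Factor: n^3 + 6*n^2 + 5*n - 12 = (n + 4)*(n^2 + 2*n - 3) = (n - 1)*(n + 4)*(n + 3)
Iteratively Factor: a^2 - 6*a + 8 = (a - 2)*(a - 4)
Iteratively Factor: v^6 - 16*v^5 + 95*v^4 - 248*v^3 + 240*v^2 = (v - 3)*(v^5 - 13*v^4 + 56*v^3 - 80*v^2) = (v - 4)*(v - 3)*(v^4 - 9*v^3 + 20*v^2) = v*(v - 4)*(v - 3)*(v^3 - 9*v^2 + 20*v) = v*(v - 5)*(v - 4)*(v - 3)*(v^2 - 4*v) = v^2*(v - 5)*(v - 4)*(v - 3)*(v - 4)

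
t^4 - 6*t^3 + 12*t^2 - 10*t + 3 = (t - 3)*(t - 1)^3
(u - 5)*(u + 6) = u^2 + u - 30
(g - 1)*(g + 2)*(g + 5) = g^3 + 6*g^2 + 3*g - 10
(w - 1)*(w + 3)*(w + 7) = w^3 + 9*w^2 + 11*w - 21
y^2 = y^2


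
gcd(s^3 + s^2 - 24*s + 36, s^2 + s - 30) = s + 6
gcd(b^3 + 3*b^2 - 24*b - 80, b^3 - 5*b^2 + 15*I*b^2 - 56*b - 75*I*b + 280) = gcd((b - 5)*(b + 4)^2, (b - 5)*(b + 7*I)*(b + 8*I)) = b - 5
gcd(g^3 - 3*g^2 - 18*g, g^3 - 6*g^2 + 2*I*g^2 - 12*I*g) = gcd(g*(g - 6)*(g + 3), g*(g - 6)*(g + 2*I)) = g^2 - 6*g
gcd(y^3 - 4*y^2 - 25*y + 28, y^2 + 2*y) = 1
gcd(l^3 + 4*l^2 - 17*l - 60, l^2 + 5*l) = l + 5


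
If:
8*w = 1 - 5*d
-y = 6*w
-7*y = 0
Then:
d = 1/5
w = 0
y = 0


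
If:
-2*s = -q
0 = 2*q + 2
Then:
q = -1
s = -1/2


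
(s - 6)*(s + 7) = s^2 + s - 42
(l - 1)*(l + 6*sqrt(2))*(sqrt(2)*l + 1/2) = sqrt(2)*l^3 - sqrt(2)*l^2 + 25*l^2/2 - 25*l/2 + 3*sqrt(2)*l - 3*sqrt(2)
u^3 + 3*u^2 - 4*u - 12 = (u - 2)*(u + 2)*(u + 3)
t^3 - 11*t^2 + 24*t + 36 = (t - 6)^2*(t + 1)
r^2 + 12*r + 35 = (r + 5)*(r + 7)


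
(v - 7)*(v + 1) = v^2 - 6*v - 7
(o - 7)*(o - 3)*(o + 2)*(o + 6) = o^4 - 2*o^3 - 47*o^2 + 48*o + 252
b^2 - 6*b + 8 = (b - 4)*(b - 2)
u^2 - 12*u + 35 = (u - 7)*(u - 5)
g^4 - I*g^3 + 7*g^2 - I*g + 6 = (g - 3*I)*(g - I)*(g + I)*(g + 2*I)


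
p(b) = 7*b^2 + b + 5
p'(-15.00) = -209.00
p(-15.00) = 1565.00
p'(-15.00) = -209.00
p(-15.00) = 1565.00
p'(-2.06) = -27.84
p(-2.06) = 32.65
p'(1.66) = 24.24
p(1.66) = 25.95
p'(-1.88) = -25.32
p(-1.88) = 27.86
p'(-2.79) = -38.06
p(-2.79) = 56.70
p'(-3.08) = -42.12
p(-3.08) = 68.32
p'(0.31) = 5.34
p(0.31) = 5.98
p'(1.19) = 17.66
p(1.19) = 16.10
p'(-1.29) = -17.06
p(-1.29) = 15.36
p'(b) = 14*b + 1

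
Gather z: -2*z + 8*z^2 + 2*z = 8*z^2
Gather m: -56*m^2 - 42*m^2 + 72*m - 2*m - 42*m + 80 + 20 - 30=-98*m^2 + 28*m + 70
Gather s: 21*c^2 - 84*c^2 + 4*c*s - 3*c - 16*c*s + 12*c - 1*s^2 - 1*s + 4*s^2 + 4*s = -63*c^2 + 9*c + 3*s^2 + s*(3 - 12*c)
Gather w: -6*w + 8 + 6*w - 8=0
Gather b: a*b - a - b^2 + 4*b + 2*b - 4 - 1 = -a - b^2 + b*(a + 6) - 5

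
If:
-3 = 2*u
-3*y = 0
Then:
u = -3/2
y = 0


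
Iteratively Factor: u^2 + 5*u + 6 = (u + 2)*(u + 3)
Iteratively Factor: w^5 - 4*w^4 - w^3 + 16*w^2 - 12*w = (w - 1)*(w^4 - 3*w^3 - 4*w^2 + 12*w) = (w - 1)*(w + 2)*(w^3 - 5*w^2 + 6*w) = w*(w - 1)*(w + 2)*(w^2 - 5*w + 6) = w*(w - 2)*(w - 1)*(w + 2)*(w - 3)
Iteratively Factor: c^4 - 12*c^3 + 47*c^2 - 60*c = (c - 4)*(c^3 - 8*c^2 + 15*c) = (c - 5)*(c - 4)*(c^2 - 3*c) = (c - 5)*(c - 4)*(c - 3)*(c)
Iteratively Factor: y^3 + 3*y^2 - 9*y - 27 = (y + 3)*(y^2 - 9) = (y + 3)^2*(y - 3)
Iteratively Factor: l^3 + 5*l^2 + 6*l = (l + 2)*(l^2 + 3*l) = l*(l + 2)*(l + 3)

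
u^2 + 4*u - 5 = (u - 1)*(u + 5)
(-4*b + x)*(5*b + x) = -20*b^2 + b*x + x^2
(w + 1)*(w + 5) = w^2 + 6*w + 5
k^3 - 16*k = k*(k - 4)*(k + 4)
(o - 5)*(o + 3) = o^2 - 2*o - 15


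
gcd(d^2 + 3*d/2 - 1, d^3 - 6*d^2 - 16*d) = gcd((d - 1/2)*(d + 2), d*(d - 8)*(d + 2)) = d + 2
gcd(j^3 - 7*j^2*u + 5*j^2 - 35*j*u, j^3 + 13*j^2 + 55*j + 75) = j + 5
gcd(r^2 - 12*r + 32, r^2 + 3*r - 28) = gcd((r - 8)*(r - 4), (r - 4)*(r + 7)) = r - 4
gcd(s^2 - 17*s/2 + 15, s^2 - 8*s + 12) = s - 6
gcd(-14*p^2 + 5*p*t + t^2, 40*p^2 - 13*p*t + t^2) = 1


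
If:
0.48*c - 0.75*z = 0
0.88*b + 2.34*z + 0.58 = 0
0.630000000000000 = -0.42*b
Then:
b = -1.50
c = 0.49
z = 0.32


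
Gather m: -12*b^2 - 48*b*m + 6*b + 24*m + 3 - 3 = -12*b^2 + 6*b + m*(24 - 48*b)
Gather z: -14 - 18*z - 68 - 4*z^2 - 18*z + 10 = -4*z^2 - 36*z - 72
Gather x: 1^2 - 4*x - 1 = -4*x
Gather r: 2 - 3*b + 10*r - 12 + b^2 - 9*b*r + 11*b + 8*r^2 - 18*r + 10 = b^2 + 8*b + 8*r^2 + r*(-9*b - 8)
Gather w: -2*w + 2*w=0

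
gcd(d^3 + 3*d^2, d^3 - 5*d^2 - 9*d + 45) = d + 3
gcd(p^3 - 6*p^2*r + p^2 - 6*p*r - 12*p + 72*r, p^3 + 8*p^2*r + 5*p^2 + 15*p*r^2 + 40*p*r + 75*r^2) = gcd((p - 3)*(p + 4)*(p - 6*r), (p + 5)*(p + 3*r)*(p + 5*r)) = 1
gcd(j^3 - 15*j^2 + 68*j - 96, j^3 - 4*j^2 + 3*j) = j - 3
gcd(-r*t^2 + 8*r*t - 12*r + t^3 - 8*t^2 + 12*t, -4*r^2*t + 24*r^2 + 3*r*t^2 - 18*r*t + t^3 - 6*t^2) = r*t - 6*r - t^2 + 6*t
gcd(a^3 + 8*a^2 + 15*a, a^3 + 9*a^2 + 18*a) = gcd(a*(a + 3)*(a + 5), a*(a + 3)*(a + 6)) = a^2 + 3*a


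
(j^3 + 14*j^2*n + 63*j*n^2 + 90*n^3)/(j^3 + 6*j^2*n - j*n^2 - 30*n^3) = (j + 6*n)/(j - 2*n)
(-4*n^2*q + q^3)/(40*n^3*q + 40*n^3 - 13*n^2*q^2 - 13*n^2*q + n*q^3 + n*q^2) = q*(-4*n^2 + q^2)/(n*(40*n^2*q + 40*n^2 - 13*n*q^2 - 13*n*q + q^3 + q^2))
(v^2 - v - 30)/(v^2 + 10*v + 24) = (v^2 - v - 30)/(v^2 + 10*v + 24)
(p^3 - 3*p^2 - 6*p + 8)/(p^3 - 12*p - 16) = (p - 1)/(p + 2)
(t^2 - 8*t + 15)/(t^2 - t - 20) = (t - 3)/(t + 4)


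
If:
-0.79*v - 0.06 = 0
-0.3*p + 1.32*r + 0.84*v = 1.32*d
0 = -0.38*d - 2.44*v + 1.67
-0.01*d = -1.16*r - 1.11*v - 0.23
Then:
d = 4.88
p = -22.06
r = -0.08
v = -0.08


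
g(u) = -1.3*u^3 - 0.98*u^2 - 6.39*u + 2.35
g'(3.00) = -47.37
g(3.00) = -60.74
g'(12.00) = -591.51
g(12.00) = -2461.85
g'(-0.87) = -7.64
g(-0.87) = 8.02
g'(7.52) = -241.68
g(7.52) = -653.96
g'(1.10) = -13.26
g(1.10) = -7.60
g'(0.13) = -6.71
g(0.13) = 1.50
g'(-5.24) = -103.20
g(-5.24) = 195.97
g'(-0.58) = -6.57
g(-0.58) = 5.98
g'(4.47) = -93.08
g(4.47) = -161.90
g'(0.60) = -8.97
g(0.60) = -2.12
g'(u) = -3.9*u^2 - 1.96*u - 6.39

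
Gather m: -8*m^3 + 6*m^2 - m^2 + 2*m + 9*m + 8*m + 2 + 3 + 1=-8*m^3 + 5*m^2 + 19*m + 6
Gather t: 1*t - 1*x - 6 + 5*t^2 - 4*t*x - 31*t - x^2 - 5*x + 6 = 5*t^2 + t*(-4*x - 30) - x^2 - 6*x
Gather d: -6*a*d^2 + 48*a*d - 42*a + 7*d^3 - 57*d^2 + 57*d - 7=-42*a + 7*d^3 + d^2*(-6*a - 57) + d*(48*a + 57) - 7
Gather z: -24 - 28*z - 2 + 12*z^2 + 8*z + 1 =12*z^2 - 20*z - 25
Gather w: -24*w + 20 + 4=24 - 24*w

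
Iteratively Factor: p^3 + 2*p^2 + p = (p + 1)*(p^2 + p) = p*(p + 1)*(p + 1)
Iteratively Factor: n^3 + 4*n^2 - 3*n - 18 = (n - 2)*(n^2 + 6*n + 9) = (n - 2)*(n + 3)*(n + 3)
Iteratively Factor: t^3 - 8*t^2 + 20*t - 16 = (t - 2)*(t^2 - 6*t + 8) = (t - 4)*(t - 2)*(t - 2)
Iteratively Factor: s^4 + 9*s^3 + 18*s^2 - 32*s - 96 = (s + 4)*(s^3 + 5*s^2 - 2*s - 24) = (s + 3)*(s + 4)*(s^2 + 2*s - 8) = (s + 3)*(s + 4)^2*(s - 2)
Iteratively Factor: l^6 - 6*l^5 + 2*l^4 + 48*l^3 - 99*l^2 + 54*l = (l)*(l^5 - 6*l^4 + 2*l^3 + 48*l^2 - 99*l + 54) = l*(l + 3)*(l^4 - 9*l^3 + 29*l^2 - 39*l + 18) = l*(l - 3)*(l + 3)*(l^3 - 6*l^2 + 11*l - 6) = l*(l - 3)^2*(l + 3)*(l^2 - 3*l + 2) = l*(l - 3)^2*(l - 1)*(l + 3)*(l - 2)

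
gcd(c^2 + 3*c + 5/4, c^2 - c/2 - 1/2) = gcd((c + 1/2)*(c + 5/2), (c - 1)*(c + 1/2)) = c + 1/2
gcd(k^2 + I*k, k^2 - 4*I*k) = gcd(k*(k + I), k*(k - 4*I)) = k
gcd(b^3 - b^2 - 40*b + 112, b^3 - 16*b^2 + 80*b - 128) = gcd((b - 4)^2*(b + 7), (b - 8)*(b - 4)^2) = b^2 - 8*b + 16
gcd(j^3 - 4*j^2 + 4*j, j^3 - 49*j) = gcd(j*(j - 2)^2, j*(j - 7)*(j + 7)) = j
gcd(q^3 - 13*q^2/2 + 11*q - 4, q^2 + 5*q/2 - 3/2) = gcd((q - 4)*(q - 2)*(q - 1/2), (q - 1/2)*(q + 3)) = q - 1/2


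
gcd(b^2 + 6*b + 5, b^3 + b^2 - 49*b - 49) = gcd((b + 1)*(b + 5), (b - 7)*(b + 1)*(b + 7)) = b + 1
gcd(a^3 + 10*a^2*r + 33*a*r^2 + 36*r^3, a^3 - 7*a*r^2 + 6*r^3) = a + 3*r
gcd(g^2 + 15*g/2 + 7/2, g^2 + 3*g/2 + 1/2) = g + 1/2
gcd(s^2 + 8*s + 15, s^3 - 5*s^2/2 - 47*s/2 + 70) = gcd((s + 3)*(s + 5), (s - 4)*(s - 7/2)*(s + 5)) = s + 5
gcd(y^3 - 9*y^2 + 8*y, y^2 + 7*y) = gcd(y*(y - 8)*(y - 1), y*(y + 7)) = y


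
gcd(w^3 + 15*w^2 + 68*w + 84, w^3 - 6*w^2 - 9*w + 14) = w + 2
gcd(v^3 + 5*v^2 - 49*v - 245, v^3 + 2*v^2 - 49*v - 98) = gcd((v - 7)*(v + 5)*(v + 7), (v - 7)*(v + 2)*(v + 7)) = v^2 - 49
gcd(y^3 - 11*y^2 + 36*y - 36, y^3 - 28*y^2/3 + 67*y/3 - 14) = y - 6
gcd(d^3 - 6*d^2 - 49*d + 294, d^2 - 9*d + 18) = d - 6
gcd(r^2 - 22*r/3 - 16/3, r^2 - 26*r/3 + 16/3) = r - 8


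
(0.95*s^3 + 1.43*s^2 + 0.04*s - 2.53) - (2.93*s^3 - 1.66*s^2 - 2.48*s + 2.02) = -1.98*s^3 + 3.09*s^2 + 2.52*s - 4.55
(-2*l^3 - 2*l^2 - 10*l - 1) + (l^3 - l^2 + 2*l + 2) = -l^3 - 3*l^2 - 8*l + 1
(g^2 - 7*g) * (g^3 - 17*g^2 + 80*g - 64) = g^5 - 24*g^4 + 199*g^3 - 624*g^2 + 448*g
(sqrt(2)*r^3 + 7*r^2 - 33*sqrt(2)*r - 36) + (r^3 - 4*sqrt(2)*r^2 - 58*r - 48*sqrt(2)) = r^3 + sqrt(2)*r^3 - 4*sqrt(2)*r^2 + 7*r^2 - 58*r - 33*sqrt(2)*r - 48*sqrt(2) - 36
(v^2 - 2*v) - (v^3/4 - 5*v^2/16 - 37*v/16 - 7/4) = -v^3/4 + 21*v^2/16 + 5*v/16 + 7/4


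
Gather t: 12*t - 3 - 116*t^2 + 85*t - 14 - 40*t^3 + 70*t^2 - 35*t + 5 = -40*t^3 - 46*t^2 + 62*t - 12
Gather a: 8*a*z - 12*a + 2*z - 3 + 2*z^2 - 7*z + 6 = a*(8*z - 12) + 2*z^2 - 5*z + 3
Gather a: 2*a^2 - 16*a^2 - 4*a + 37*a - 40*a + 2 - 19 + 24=-14*a^2 - 7*a + 7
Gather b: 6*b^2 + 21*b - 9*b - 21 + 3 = 6*b^2 + 12*b - 18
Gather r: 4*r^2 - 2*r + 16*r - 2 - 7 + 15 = 4*r^2 + 14*r + 6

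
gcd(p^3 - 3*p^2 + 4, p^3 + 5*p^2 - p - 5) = p + 1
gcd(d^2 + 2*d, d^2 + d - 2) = d + 2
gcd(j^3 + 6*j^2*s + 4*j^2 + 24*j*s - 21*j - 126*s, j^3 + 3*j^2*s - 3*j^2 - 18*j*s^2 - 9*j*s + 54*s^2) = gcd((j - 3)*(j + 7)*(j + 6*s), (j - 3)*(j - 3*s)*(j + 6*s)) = j^2 + 6*j*s - 3*j - 18*s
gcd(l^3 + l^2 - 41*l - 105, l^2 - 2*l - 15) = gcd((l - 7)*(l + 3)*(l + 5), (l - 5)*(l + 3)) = l + 3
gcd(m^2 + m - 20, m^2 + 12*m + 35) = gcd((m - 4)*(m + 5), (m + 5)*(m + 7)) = m + 5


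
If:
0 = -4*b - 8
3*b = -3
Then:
No Solution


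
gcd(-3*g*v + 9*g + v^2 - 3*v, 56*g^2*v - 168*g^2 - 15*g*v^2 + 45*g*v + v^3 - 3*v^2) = v - 3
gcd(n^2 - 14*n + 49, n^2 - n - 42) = n - 7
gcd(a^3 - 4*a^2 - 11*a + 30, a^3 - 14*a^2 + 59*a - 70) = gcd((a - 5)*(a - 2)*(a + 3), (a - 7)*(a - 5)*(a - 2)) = a^2 - 7*a + 10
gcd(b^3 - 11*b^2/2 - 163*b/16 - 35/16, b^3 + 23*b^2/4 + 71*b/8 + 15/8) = b + 1/4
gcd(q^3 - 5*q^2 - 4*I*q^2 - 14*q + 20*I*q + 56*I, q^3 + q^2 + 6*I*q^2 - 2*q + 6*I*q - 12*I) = q + 2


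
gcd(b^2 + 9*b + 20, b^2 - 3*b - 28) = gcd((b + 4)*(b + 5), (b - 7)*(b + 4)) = b + 4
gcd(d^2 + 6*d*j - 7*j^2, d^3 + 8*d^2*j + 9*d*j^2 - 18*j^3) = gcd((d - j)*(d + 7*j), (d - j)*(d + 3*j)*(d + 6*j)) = d - j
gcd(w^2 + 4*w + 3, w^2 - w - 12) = w + 3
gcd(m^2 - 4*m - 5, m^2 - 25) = m - 5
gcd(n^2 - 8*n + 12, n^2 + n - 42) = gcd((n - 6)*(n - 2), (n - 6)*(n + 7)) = n - 6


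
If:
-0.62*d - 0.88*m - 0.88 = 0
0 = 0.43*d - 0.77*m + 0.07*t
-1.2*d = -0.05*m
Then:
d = -0.04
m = -0.97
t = -10.44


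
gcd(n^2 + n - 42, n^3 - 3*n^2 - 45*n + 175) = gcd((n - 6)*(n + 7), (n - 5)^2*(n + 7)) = n + 7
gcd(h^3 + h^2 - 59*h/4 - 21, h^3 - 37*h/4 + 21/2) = h + 7/2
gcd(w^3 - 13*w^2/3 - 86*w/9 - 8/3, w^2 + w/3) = w + 1/3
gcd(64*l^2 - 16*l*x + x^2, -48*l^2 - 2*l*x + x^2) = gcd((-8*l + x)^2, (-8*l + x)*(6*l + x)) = -8*l + x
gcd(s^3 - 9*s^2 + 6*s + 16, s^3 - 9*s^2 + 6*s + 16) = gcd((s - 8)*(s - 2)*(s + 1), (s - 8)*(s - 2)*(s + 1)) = s^3 - 9*s^2 + 6*s + 16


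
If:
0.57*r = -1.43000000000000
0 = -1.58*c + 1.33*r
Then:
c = -2.11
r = -2.51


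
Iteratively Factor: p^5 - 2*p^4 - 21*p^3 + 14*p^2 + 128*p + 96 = (p + 2)*(p^4 - 4*p^3 - 13*p^2 + 40*p + 48) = (p - 4)*(p + 2)*(p^3 - 13*p - 12) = (p - 4)*(p + 1)*(p + 2)*(p^2 - p - 12) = (p - 4)^2*(p + 1)*(p + 2)*(p + 3)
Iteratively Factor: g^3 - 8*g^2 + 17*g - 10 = (g - 5)*(g^2 - 3*g + 2) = (g - 5)*(g - 1)*(g - 2)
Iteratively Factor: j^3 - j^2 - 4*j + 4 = (j + 2)*(j^2 - 3*j + 2) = (j - 2)*(j + 2)*(j - 1)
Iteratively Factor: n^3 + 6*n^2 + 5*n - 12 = (n + 4)*(n^2 + 2*n - 3) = (n - 1)*(n + 4)*(n + 3)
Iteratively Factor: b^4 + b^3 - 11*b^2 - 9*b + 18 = (b - 1)*(b^3 + 2*b^2 - 9*b - 18) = (b - 1)*(b + 2)*(b^2 - 9) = (b - 3)*(b - 1)*(b + 2)*(b + 3)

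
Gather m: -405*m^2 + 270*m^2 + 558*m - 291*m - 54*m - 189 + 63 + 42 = -135*m^2 + 213*m - 84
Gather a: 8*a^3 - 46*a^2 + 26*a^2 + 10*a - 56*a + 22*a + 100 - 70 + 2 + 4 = 8*a^3 - 20*a^2 - 24*a + 36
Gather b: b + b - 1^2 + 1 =2*b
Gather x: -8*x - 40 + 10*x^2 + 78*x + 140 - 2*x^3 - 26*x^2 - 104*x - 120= -2*x^3 - 16*x^2 - 34*x - 20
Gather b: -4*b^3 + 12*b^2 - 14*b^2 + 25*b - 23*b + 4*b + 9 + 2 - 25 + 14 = -4*b^3 - 2*b^2 + 6*b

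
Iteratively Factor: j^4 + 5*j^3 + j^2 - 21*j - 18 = (j + 3)*(j^3 + 2*j^2 - 5*j - 6) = (j + 1)*(j + 3)*(j^2 + j - 6) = (j - 2)*(j + 1)*(j + 3)*(j + 3)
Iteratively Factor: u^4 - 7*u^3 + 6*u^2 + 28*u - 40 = (u - 2)*(u^3 - 5*u^2 - 4*u + 20) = (u - 2)^2*(u^2 - 3*u - 10) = (u - 2)^2*(u + 2)*(u - 5)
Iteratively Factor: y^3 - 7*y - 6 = (y + 2)*(y^2 - 2*y - 3) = (y + 1)*(y + 2)*(y - 3)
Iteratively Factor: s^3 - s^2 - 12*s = (s + 3)*(s^2 - 4*s) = (s - 4)*(s + 3)*(s)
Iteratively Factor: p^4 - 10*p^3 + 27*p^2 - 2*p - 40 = (p - 2)*(p^3 - 8*p^2 + 11*p + 20) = (p - 5)*(p - 2)*(p^2 - 3*p - 4) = (p - 5)*(p - 2)*(p + 1)*(p - 4)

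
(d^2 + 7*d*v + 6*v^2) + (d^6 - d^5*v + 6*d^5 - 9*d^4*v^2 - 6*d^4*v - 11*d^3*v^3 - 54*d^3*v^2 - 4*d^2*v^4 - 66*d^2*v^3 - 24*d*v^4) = d^6 - d^5*v + 6*d^5 - 9*d^4*v^2 - 6*d^4*v - 11*d^3*v^3 - 54*d^3*v^2 - 4*d^2*v^4 - 66*d^2*v^3 + d^2 - 24*d*v^4 + 7*d*v + 6*v^2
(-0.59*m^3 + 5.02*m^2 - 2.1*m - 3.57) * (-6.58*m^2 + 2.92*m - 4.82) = 3.8822*m^5 - 34.7544*m^4 + 31.3202*m^3 - 6.8378*m^2 - 0.302399999999997*m + 17.2074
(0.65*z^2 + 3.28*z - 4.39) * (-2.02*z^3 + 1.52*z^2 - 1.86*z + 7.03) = -1.313*z^5 - 5.6376*z^4 + 12.6444*z^3 - 8.2041*z^2 + 31.2238*z - 30.8617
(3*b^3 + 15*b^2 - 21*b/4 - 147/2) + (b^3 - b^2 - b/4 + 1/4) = 4*b^3 + 14*b^2 - 11*b/2 - 293/4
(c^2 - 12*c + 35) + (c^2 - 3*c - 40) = 2*c^2 - 15*c - 5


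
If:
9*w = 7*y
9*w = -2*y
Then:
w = 0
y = 0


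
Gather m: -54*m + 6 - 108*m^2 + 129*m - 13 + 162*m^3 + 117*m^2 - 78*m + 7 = 162*m^3 + 9*m^2 - 3*m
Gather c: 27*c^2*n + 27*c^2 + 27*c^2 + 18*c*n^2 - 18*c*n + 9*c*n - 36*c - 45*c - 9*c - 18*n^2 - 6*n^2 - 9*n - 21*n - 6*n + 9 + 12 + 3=c^2*(27*n + 54) + c*(18*n^2 - 9*n - 90) - 24*n^2 - 36*n + 24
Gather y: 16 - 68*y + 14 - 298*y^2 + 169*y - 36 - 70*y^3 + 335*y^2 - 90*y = -70*y^3 + 37*y^2 + 11*y - 6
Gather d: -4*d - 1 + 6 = 5 - 4*d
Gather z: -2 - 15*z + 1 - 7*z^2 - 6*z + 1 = -7*z^2 - 21*z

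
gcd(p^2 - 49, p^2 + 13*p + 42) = p + 7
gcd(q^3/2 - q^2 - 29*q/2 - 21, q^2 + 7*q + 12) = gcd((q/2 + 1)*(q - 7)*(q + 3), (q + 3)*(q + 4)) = q + 3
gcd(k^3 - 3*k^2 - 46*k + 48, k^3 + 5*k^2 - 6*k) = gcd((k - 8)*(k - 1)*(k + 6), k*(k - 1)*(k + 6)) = k^2 + 5*k - 6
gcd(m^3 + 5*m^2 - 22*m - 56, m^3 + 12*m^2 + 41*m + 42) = m^2 + 9*m + 14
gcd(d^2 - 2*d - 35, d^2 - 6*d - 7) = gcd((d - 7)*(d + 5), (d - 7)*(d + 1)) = d - 7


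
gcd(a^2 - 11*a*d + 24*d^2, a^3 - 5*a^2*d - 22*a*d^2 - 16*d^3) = a - 8*d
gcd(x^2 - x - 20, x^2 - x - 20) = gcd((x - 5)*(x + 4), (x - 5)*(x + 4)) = x^2 - x - 20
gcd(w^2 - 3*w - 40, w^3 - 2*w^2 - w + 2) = 1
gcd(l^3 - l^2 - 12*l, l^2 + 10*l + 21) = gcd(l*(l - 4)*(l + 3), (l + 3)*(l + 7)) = l + 3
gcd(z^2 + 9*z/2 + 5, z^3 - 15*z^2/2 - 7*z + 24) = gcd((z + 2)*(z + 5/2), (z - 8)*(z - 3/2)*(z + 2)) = z + 2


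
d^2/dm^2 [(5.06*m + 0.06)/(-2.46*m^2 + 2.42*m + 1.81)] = ((4.92*m - 2.42)*(5.06*m + 0.06)*(9.84*m - 4.84) + (74.6856*m - 24.1952)*(-2.46*m^2 + 2.42*m + 1.81))/(-2.46*m^2 + 2.42*m + 1.81)^3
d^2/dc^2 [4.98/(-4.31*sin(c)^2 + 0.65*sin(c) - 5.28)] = (370.035912*sin(c)^4 - 41.85441*sin(c)^3 - 1006.265274*sin(c)^2 + 100.80018*sin(c) + 222.449628)/(4.31*sin(c)^2 - 0.65*sin(c) + 5.28)^3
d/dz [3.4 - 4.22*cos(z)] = 4.22*sin(z)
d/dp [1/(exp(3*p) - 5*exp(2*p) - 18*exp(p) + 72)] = (-3*exp(2*p) + 10*exp(p) + 18)*exp(p)/(exp(3*p) - 5*exp(2*p) - 18*exp(p) + 72)^2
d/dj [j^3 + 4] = 3*j^2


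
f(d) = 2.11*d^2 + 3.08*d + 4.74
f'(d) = 4.22*d + 3.08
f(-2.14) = 7.81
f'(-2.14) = -5.95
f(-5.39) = 49.44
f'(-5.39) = -19.67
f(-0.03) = 4.65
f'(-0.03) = 2.95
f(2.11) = 20.63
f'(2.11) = 11.98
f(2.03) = 19.69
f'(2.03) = 11.65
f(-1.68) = 5.52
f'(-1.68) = -4.01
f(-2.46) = 9.93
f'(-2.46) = -7.30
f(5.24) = 78.81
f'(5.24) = 25.19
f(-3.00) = 14.49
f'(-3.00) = -9.58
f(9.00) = 203.37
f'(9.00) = 41.06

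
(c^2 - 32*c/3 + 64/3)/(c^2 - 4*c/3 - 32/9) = 3*(c - 8)/(3*c + 4)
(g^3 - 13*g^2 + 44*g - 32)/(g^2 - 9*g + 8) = g - 4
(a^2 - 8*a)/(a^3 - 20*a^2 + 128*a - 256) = a/(a^2 - 12*a + 32)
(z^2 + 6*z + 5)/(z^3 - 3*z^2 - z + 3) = (z + 5)/(z^2 - 4*z + 3)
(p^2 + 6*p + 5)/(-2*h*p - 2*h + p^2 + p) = (p + 5)/(-2*h + p)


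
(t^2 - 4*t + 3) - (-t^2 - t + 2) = 2*t^2 - 3*t + 1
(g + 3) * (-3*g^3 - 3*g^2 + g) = -3*g^4 - 12*g^3 - 8*g^2 + 3*g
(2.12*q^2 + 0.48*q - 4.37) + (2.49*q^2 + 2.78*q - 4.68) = 4.61*q^2 + 3.26*q - 9.05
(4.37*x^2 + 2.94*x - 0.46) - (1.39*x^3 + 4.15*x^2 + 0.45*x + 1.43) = -1.39*x^3 + 0.22*x^2 + 2.49*x - 1.89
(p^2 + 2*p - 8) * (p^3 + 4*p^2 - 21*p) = p^5 + 6*p^4 - 21*p^3 - 74*p^2 + 168*p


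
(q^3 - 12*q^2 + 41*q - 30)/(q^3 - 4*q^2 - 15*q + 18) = (q - 5)/(q + 3)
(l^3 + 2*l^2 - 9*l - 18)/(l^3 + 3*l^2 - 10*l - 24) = (l + 3)/(l + 4)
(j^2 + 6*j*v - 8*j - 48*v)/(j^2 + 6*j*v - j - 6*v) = (j - 8)/(j - 1)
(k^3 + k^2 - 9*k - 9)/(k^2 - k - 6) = (k^2 + 4*k + 3)/(k + 2)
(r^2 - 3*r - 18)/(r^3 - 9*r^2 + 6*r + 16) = (r^2 - 3*r - 18)/(r^3 - 9*r^2 + 6*r + 16)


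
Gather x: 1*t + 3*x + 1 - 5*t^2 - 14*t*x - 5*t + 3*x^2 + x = -5*t^2 - 4*t + 3*x^2 + x*(4 - 14*t) + 1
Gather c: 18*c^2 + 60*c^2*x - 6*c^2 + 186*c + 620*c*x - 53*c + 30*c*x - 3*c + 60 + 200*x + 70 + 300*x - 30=c^2*(60*x + 12) + c*(650*x + 130) + 500*x + 100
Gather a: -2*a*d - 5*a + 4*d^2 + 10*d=a*(-2*d - 5) + 4*d^2 + 10*d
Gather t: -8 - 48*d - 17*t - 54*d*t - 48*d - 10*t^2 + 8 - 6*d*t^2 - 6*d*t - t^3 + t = -96*d - t^3 + t^2*(-6*d - 10) + t*(-60*d - 16)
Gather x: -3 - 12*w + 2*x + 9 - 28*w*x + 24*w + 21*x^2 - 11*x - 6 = 12*w + 21*x^2 + x*(-28*w - 9)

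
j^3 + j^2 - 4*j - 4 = (j - 2)*(j + 1)*(j + 2)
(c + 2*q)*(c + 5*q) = c^2 + 7*c*q + 10*q^2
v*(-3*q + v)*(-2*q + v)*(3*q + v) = 18*q^3*v - 9*q^2*v^2 - 2*q*v^3 + v^4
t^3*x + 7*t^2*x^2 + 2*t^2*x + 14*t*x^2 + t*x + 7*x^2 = (t + 1)*(t + 7*x)*(t*x + x)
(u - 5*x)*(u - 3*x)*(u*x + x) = u^3*x - 8*u^2*x^2 + u^2*x + 15*u*x^3 - 8*u*x^2 + 15*x^3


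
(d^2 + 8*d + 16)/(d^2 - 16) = (d + 4)/(d - 4)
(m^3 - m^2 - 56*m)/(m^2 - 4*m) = (m^2 - m - 56)/(m - 4)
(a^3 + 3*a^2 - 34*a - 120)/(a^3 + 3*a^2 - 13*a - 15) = (a^2 - 2*a - 24)/(a^2 - 2*a - 3)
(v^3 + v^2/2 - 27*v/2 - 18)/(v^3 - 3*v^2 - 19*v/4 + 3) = 2*(v + 3)/(2*v - 1)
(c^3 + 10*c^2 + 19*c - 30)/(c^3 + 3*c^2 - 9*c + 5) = (c + 6)/(c - 1)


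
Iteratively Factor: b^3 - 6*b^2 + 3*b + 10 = (b - 2)*(b^2 - 4*b - 5) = (b - 5)*(b - 2)*(b + 1)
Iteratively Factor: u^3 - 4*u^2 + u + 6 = (u - 2)*(u^2 - 2*u - 3) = (u - 2)*(u + 1)*(u - 3)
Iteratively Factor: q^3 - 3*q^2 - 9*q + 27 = (q + 3)*(q^2 - 6*q + 9) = (q - 3)*(q + 3)*(q - 3)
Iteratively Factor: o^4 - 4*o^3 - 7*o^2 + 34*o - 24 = (o - 4)*(o^3 - 7*o + 6) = (o - 4)*(o - 1)*(o^2 + o - 6) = (o - 4)*(o - 1)*(o + 3)*(o - 2)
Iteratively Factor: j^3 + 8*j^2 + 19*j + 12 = (j + 3)*(j^2 + 5*j + 4) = (j + 1)*(j + 3)*(j + 4)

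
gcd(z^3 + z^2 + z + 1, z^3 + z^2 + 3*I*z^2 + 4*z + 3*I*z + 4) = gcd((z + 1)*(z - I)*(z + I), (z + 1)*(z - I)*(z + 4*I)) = z^2 + z*(1 - I) - I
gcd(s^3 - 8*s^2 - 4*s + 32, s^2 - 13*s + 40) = s - 8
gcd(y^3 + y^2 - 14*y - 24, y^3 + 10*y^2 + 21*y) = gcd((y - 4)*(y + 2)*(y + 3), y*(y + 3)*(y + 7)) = y + 3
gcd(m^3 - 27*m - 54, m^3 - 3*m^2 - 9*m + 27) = m + 3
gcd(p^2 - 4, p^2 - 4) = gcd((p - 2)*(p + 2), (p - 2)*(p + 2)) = p^2 - 4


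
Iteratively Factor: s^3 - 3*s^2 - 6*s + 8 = (s - 1)*(s^2 - 2*s - 8) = (s - 1)*(s + 2)*(s - 4)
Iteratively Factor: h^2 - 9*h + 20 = (h - 4)*(h - 5)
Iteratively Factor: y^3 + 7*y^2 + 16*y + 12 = (y + 2)*(y^2 + 5*y + 6) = (y + 2)*(y + 3)*(y + 2)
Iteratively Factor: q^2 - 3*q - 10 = (q + 2)*(q - 5)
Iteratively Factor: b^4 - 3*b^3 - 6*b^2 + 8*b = (b)*(b^3 - 3*b^2 - 6*b + 8) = b*(b - 4)*(b^2 + b - 2) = b*(b - 4)*(b - 1)*(b + 2)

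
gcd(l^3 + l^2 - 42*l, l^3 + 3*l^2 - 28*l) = l^2 + 7*l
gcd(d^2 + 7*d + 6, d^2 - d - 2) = d + 1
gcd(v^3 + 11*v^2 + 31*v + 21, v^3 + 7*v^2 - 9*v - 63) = v^2 + 10*v + 21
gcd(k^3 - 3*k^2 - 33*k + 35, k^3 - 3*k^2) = 1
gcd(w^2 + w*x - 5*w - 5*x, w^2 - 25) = w - 5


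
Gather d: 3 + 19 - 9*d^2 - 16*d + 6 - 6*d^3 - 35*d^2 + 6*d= -6*d^3 - 44*d^2 - 10*d + 28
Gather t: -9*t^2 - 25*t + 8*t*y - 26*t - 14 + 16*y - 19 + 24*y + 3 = -9*t^2 + t*(8*y - 51) + 40*y - 30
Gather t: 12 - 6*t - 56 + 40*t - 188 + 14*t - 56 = 48*t - 288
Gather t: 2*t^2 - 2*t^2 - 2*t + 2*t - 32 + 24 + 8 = 0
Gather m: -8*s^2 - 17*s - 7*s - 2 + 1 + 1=-8*s^2 - 24*s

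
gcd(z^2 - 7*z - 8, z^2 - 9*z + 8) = z - 8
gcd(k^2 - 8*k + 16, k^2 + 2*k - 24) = k - 4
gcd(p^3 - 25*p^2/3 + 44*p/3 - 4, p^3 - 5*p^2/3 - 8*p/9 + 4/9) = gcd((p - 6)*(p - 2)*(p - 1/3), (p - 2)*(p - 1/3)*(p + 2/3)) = p^2 - 7*p/3 + 2/3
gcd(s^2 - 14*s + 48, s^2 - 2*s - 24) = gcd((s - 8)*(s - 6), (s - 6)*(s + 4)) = s - 6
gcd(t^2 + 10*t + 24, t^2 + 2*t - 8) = t + 4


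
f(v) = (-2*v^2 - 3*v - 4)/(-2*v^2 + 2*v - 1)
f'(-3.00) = -0.07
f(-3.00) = 0.52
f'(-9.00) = -0.02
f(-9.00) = 0.77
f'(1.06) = -10.20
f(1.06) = 8.36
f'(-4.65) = -0.05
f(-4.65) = 0.62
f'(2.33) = -1.38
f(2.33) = 3.04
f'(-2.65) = -0.07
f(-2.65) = 0.50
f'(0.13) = 15.48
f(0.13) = 5.72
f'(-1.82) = -0.00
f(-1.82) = 0.46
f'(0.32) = 19.24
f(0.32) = 9.14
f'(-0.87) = 0.77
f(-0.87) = 0.68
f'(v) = (-4*v - 3)/(-2*v^2 + 2*v - 1) + (4*v - 2)*(-2*v^2 - 3*v - 4)/(-2*v^2 + 2*v - 1)^2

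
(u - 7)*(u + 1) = u^2 - 6*u - 7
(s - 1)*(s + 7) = s^2 + 6*s - 7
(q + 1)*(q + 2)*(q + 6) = q^3 + 9*q^2 + 20*q + 12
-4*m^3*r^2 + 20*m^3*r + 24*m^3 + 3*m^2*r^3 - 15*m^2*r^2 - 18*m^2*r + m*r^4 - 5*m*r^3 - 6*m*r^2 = (-m + r)*(4*m + r)*(r - 6)*(m*r + m)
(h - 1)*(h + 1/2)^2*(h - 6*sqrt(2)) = h^4 - 6*sqrt(2)*h^3 - 3*h^2/4 - h/4 + 9*sqrt(2)*h/2 + 3*sqrt(2)/2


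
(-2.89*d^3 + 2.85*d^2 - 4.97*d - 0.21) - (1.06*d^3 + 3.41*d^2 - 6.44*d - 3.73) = -3.95*d^3 - 0.56*d^2 + 1.47*d + 3.52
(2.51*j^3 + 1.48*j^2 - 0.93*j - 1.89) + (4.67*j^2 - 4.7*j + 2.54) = 2.51*j^3 + 6.15*j^2 - 5.63*j + 0.65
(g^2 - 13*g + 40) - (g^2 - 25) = 65 - 13*g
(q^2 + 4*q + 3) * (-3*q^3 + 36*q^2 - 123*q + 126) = -3*q^5 + 24*q^4 + 12*q^3 - 258*q^2 + 135*q + 378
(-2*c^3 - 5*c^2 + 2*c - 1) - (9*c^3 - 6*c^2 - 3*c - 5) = -11*c^3 + c^2 + 5*c + 4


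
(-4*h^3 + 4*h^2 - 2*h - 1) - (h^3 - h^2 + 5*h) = -5*h^3 + 5*h^2 - 7*h - 1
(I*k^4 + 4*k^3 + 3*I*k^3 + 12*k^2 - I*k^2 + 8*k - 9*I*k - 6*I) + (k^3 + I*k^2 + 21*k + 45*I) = I*k^4 + 5*k^3 + 3*I*k^3 + 12*k^2 + 29*k - 9*I*k + 39*I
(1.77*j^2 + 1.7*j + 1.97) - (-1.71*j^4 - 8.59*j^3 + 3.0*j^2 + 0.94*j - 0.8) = 1.71*j^4 + 8.59*j^3 - 1.23*j^2 + 0.76*j + 2.77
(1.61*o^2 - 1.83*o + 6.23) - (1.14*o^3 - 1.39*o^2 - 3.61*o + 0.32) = -1.14*o^3 + 3.0*o^2 + 1.78*o + 5.91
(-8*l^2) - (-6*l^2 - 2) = 2 - 2*l^2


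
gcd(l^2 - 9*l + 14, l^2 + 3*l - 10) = l - 2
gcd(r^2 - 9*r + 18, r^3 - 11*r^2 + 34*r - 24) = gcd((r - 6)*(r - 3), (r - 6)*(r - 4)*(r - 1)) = r - 6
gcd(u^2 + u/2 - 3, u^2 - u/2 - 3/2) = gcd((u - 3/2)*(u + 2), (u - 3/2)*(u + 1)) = u - 3/2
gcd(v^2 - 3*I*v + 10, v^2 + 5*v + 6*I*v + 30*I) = 1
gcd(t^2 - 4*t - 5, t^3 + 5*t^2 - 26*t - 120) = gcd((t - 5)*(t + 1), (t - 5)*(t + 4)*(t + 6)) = t - 5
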